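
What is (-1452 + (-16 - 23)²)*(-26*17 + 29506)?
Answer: 2005416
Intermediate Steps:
(-1452 + (-16 - 23)²)*(-26*17 + 29506) = (-1452 + (-39)²)*(-442 + 29506) = (-1452 + 1521)*29064 = 69*29064 = 2005416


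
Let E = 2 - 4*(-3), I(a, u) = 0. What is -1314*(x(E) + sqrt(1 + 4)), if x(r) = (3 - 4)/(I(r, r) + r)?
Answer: 657/7 - 1314*sqrt(5) ≈ -2844.3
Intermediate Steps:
E = 14 (E = 2 + 12 = 14)
x(r) = -1/r (x(r) = (3 - 4)/(0 + r) = -1/r)
-1314*(x(E) + sqrt(1 + 4)) = -1314*(-1/14 + sqrt(1 + 4)) = -1314*(-1*1/14 + sqrt(5)) = -1314*(-1/14 + sqrt(5)) = -438*(-3/14 + 3*sqrt(5)) = 657/7 - 1314*sqrt(5)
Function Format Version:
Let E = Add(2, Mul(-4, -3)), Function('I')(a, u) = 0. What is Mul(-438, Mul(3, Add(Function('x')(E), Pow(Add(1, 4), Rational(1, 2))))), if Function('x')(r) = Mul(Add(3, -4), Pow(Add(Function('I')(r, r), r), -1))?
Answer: Add(Rational(657, 7), Mul(-1314, Pow(5, Rational(1, 2)))) ≈ -2844.3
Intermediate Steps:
E = 14 (E = Add(2, 12) = 14)
Function('x')(r) = Mul(-1, Pow(r, -1)) (Function('x')(r) = Mul(Add(3, -4), Pow(Add(0, r), -1)) = Mul(-1, Pow(r, -1)))
Mul(-438, Mul(3, Add(Function('x')(E), Pow(Add(1, 4), Rational(1, 2))))) = Mul(-438, Mul(3, Add(Mul(-1, Pow(14, -1)), Pow(Add(1, 4), Rational(1, 2))))) = Mul(-438, Mul(3, Add(Mul(-1, Rational(1, 14)), Pow(5, Rational(1, 2))))) = Mul(-438, Mul(3, Add(Rational(-1, 14), Pow(5, Rational(1, 2))))) = Mul(-438, Add(Rational(-3, 14), Mul(3, Pow(5, Rational(1, 2))))) = Add(Rational(657, 7), Mul(-1314, Pow(5, Rational(1, 2))))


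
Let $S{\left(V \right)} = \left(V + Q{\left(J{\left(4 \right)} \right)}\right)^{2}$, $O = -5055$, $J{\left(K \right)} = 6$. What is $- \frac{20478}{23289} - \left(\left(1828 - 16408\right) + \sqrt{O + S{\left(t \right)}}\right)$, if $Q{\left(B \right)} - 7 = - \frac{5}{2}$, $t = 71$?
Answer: $\frac{113177714}{7763} - \frac{\sqrt{2581}}{2} \approx 14554.0$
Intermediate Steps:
$Q{\left(B \right)} = \frac{9}{2}$ ($Q{\left(B \right)} = 7 - \frac{5}{2} = \frac{9}{2}$)
$S{\left(V \right)} = \left(\frac{9}{2} + V\right)^{2}$ ($S{\left(V \right)} = \left(V + \frac{9}{2}\right)^{2} = \left(\frac{9}{2} + V\right)^{2}$)
$- \frac{20478}{23289} - \left(\left(1828 - 16408\right) + \sqrt{O + S{\left(t \right)}}\right) = - \frac{20478}{23289} - \left(\left(1828 - 16408\right) + \sqrt{-5055 + \frac{\left(9 + 2 \cdot 71\right)^{2}}{4}}\right) = \left(-20478\right) \frac{1}{23289} - \left(-14580 + \sqrt{-5055 + \frac{\left(9 + 142\right)^{2}}{4}}\right) = - \frac{6826}{7763} - \left(-14580 + \sqrt{-5055 + \frac{151^{2}}{4}}\right) = - \frac{6826}{7763} - \left(-14580 + \sqrt{-5055 + \frac{1}{4} \cdot 22801}\right) = - \frac{6826}{7763} - \left(-14580 + \sqrt{-5055 + \frac{22801}{4}}\right) = - \frac{6826}{7763} - \left(-14580 + \sqrt{\frac{2581}{4}}\right) = - \frac{6826}{7763} - \left(-14580 + \frac{\sqrt{2581}}{2}\right) = - \frac{6826}{7763} + \left(14580 - \frac{\sqrt{2581}}{2}\right) = \frac{113177714}{7763} - \frac{\sqrt{2581}}{2}$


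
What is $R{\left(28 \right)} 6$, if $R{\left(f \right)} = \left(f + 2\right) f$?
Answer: $5040$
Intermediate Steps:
$R{\left(f \right)} = f \left(2 + f\right)$ ($R{\left(f \right)} = \left(2 + f\right) f = f \left(2 + f\right)$)
$R{\left(28 \right)} 6 = 28 \left(2 + 28\right) 6 = 28 \cdot 30 \cdot 6 = 840 \cdot 6 = 5040$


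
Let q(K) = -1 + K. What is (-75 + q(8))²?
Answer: 4624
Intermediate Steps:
(-75 + q(8))² = (-75 + (-1 + 8))² = (-75 + 7)² = (-68)² = 4624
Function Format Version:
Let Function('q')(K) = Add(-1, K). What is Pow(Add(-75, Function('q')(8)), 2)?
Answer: 4624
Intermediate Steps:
Pow(Add(-75, Function('q')(8)), 2) = Pow(Add(-75, Add(-1, 8)), 2) = Pow(Add(-75, 7), 2) = Pow(-68, 2) = 4624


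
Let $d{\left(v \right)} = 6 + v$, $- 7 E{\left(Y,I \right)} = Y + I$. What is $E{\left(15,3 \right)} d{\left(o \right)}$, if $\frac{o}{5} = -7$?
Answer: $\frac{522}{7} \approx 74.571$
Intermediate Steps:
$o = -35$ ($o = 5 \left(-7\right) = -35$)
$E{\left(Y,I \right)} = - \frac{I}{7} - \frac{Y}{7}$ ($E{\left(Y,I \right)} = - \frac{Y + I}{7} = - \frac{I + Y}{7} = - \frac{I}{7} - \frac{Y}{7}$)
$E{\left(15,3 \right)} d{\left(o \right)} = \left(\left(- \frac{1}{7}\right) 3 - \frac{15}{7}\right) \left(6 - 35\right) = \left(- \frac{3}{7} - \frac{15}{7}\right) \left(-29\right) = \left(- \frac{18}{7}\right) \left(-29\right) = \frac{522}{7}$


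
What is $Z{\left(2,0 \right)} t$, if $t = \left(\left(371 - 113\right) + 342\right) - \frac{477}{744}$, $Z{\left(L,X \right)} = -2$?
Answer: $- \frac{148641}{124} \approx -1198.7$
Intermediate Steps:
$t = \frac{148641}{248}$ ($t = \left(258 + 342\right) - 477 \cdot \frac{1}{744} = 600 - \frac{159}{248} = \frac{148641}{248} \approx 599.36$)
$Z{\left(2,0 \right)} t = \left(-2\right) \frac{148641}{248} = - \frac{148641}{124}$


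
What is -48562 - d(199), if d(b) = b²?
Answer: -88163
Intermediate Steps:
-48562 - d(199) = -48562 - 1*199² = -48562 - 1*39601 = -48562 - 39601 = -88163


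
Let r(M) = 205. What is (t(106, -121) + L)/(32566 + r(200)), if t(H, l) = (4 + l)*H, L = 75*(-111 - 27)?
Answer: -22752/32771 ≈ -0.69427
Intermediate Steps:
L = -10350 (L = 75*(-138) = -10350)
t(H, l) = H*(4 + l)
(t(106, -121) + L)/(32566 + r(200)) = (106*(4 - 121) - 10350)/(32566 + 205) = (106*(-117) - 10350)/32771 = (-12402 - 10350)*(1/32771) = -22752*1/32771 = -22752/32771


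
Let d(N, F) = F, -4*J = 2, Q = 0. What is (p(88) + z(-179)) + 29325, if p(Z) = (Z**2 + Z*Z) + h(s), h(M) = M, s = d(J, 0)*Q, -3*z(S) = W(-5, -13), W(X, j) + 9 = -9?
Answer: 44819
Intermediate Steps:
J = -1/2 (J = -1/4*2 = -1/2 ≈ -0.50000)
W(X, j) = -18 (W(X, j) = -9 - 9 = -18)
z(S) = 6 (z(S) = -1/3*(-18) = 6)
s = 0 (s = 0*0 = 0)
p(Z) = 2*Z**2 (p(Z) = (Z**2 + Z*Z) + 0 = (Z**2 + Z**2) + 0 = 2*Z**2 + 0 = 2*Z**2)
(p(88) + z(-179)) + 29325 = (2*88**2 + 6) + 29325 = (2*7744 + 6) + 29325 = (15488 + 6) + 29325 = 15494 + 29325 = 44819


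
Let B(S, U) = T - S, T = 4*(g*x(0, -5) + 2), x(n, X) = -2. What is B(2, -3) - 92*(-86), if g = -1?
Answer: 7926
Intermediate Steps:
T = 16 (T = 4*(-1*(-2) + 2) = 4*(2 + 2) = 4*4 = 16)
B(S, U) = 16 - S
B(2, -3) - 92*(-86) = (16 - 1*2) - 92*(-86) = (16 - 2) + 7912 = 14 + 7912 = 7926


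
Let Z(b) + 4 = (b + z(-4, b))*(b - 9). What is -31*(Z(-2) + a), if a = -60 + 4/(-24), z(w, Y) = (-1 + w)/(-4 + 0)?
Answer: 20801/12 ≈ 1733.4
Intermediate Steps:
z(w, Y) = 1/4 - w/4 (z(w, Y) = (-1 + w)/(-4) = (-1 + w)*(-1/4) = 1/4 - w/4)
Z(b) = -4 + (-9 + b)*(5/4 + b) (Z(b) = -4 + (b + (1/4 - 1/4*(-4)))*(b - 9) = -4 + (b + (1/4 + 1))*(-9 + b) = -4 + (b + 5/4)*(-9 + b) = -4 + (5/4 + b)*(-9 + b) = -4 + (-9 + b)*(5/4 + b))
a = -361/6 (a = -60 + 4*(-1/24) = -60 - 1/6 = -361/6 ≈ -60.167)
-31*(Z(-2) + a) = -31*((-61/4 + (-2)**2 - 31/4*(-2)) - 361/6) = -31*((-61/4 + 4 + 31/2) - 361/6) = -31*(17/4 - 361/6) = -31*(-671/12) = 20801/12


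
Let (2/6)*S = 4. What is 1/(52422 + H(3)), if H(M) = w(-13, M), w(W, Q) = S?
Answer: 1/52434 ≈ 1.9072e-5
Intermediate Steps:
S = 12 (S = 3*4 = 12)
w(W, Q) = 12
H(M) = 12
1/(52422 + H(3)) = 1/(52422 + 12) = 1/52434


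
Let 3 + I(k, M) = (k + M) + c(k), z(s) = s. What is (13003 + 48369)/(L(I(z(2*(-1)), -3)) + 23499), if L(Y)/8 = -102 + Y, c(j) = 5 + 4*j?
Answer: 61372/22595 ≈ 2.7162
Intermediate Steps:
I(k, M) = 2 + M + 5*k (I(k, M) = -3 + ((k + M) + (5 + 4*k)) = -3 + ((M + k) + (5 + 4*k)) = -3 + (5 + M + 5*k) = 2 + M + 5*k)
L(Y) = -816 + 8*Y (L(Y) = 8*(-102 + Y) = -816 + 8*Y)
(13003 + 48369)/(L(I(z(2*(-1)), -3)) + 23499) = (13003 + 48369)/((-816 + 8*(2 - 3 + 5*(2*(-1)))) + 23499) = 61372/((-816 + 8*(2 - 3 + 5*(-2))) + 23499) = 61372/((-816 + 8*(2 - 3 - 10)) + 23499) = 61372/((-816 + 8*(-11)) + 23499) = 61372/((-816 - 88) + 23499) = 61372/(-904 + 23499) = 61372/22595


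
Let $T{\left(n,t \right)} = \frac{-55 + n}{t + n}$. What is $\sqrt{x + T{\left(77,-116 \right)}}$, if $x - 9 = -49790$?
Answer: $\frac{i \sqrt{75717759}}{39} \approx 223.12 i$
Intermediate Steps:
$T{\left(n,t \right)} = \frac{-55 + n}{n + t}$
$x = -49781$ ($x = 9 - 49790 = -49781$)
$\sqrt{x + T{\left(77,-116 \right)}} = \sqrt{-49781 + \frac{-55 + 77}{77 - 116}} = \sqrt{-49781 + \frac{1}{-39} \cdot 22} = \sqrt{-49781 - \frac{22}{39}} = \sqrt{- \frac{1941481}{39}} = \frac{i \sqrt{75717759}}{39}$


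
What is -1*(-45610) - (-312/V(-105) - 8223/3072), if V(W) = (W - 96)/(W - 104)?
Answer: 3151652191/68608 ≈ 45937.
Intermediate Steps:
V(W) = (-96 + W)/(-104 + W)
-1*(-45610) - (-312/V(-105) - 8223/3072) = -1*(-45610) - (-312*(-104 - 105)/(-96 - 105) - 8223/3072) = 45610 - (-312/(-201/(-209)) - 8223*1/3072) = 45610 - (-312/((-1/209*(-201))) - 2741/1024) = 45610 - (-312/201/209 - 2741/1024) = 45610 - (-312*209/201 - 2741/1024) = 45610 - (-21736/67 - 2741/1024) = 45610 - 1*(-22441311/68608) = 45610 + 22441311/68608 = 3151652191/68608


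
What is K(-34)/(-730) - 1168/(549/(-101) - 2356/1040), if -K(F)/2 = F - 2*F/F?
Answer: 11187882956/73813585 ≈ 151.57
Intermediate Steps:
K(F) = 4 - 2*F (K(F) = -2*(F - 2*F/F) = -2*(F - 2*1) = -2*(F - 2) = -2*(-2 + F) = 4 - 2*F)
K(-34)/(-730) - 1168/(549/(-101) - 2356/1040) = (4 - 2*(-34))/(-730) - 1168/(549/(-101) - 2356/1040) = (4 + 68)*(-1/730) - 1168/(549*(-1/101) - 2356*1/1040) = 72*(-1/730) - 1168/(-549/101 - 589/260) = -36/365 - 1168/(-202229/26260) = -36/365 - 1168*(-26260/202229) = -36/365 + 30671680/202229 = 11187882956/73813585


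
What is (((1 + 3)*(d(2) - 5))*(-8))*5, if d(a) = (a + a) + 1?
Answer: 0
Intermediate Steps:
d(a) = 1 + 2*a (d(a) = 2*a + 1 = 1 + 2*a)
(((1 + 3)*(d(2) - 5))*(-8))*5 = (((1 + 3)*((1 + 2*2) - 5))*(-8))*5 = ((4*((1 + 4) - 5))*(-8))*5 = ((4*(5 - 5))*(-8))*5 = ((4*0)*(-8))*5 = (0*(-8))*5 = 0*5 = 0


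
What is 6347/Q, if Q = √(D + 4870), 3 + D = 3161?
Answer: 6347*√223/1338 ≈ 70.838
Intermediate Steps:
D = 3158 (D = -3 + 3161 = 3158)
Q = 6*√223 (Q = √(3158 + 4870) = √8028 = 6*√223 ≈ 89.599)
6347/Q = 6347/((6*√223)) = 6347*(√223/1338) = 6347*√223/1338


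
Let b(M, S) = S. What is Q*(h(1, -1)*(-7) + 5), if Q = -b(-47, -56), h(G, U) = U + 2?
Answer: -112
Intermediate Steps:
h(G, U) = 2 + U
Q = 56 (Q = -1*(-56) = 56)
Q*(h(1, -1)*(-7) + 5) = 56*((2 - 1)*(-7) + 5) = 56*(1*(-7) + 5) = 56*(-7 + 5) = 56*(-2) = -112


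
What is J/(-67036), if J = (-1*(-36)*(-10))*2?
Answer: 180/16759 ≈ 0.010741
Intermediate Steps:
J = -720 (J = (36*(-10))*2 = -360*2 = -720)
J/(-67036) = -720/(-67036) = -720*(-1/67036) = 180/16759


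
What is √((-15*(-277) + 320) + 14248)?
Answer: 79*√3 ≈ 136.83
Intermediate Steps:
√((-15*(-277) + 320) + 14248) = √((4155 + 320) + 14248) = √(4475 + 14248) = √18723 = 79*√3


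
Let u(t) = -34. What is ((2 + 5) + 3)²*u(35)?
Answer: -3400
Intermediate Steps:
((2 + 5) + 3)²*u(35) = ((2 + 5) + 3)²*(-34) = (7 + 3)²*(-34) = 10²*(-34) = 100*(-34) = -3400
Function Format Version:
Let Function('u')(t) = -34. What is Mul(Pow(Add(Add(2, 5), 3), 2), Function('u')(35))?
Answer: -3400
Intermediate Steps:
Mul(Pow(Add(Add(2, 5), 3), 2), Function('u')(35)) = Mul(Pow(Add(Add(2, 5), 3), 2), -34) = Mul(Pow(Add(7, 3), 2), -34) = Mul(Pow(10, 2), -34) = Mul(100, -34) = -3400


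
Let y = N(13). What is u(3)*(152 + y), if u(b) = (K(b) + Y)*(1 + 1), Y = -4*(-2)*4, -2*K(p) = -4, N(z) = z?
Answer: 11220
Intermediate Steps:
K(p) = 2 (K(p) = -½*(-4) = 2)
Y = 32 (Y = 8*4 = 32)
u(b) = 68 (u(b) = (2 + 32)*(1 + 1) = 34*2 = 68)
y = 13
u(3)*(152 + y) = 68*(152 + 13) = 68*165 = 11220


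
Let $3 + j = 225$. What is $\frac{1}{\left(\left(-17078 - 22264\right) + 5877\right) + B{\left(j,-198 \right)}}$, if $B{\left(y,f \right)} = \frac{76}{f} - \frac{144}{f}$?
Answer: $- \frac{99}{3313001} \approx -2.9882 \cdot 10^{-5}$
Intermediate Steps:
$j = 222$ ($j = -3 + 225 = 222$)
$B{\left(y,f \right)} = - \frac{68}{f}$
$\frac{1}{\left(\left(-17078 - 22264\right) + 5877\right) + B{\left(j,-198 \right)}} = \frac{1}{\left(\left(-17078 - 22264\right) + 5877\right) - \frac{68}{-198}} = \frac{1}{\left(-39342 + 5877\right) - - \frac{34}{99}} = \frac{1}{-33465 + \frac{34}{99}} = \frac{1}{- \frac{3313001}{99}} = - \frac{99}{3313001}$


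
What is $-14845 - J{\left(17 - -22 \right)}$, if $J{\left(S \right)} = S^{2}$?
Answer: $-16366$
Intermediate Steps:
$-14845 - J{\left(17 - -22 \right)} = -14845 - \left(17 - -22\right)^{2} = -14845 - \left(17 + 22\right)^{2} = -14845 - 39^{2} = -14845 - 1521 = -16366$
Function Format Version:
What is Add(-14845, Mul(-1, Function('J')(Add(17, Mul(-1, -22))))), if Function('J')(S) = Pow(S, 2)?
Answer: -16366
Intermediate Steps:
Add(-14845, Mul(-1, Function('J')(Add(17, Mul(-1, -22))))) = Add(-14845, Mul(-1, Pow(Add(17, Mul(-1, -22)), 2))) = Add(-14845, Mul(-1, Pow(Add(17, 22), 2))) = Add(-14845, Mul(-1, Pow(39, 2))) = Add(-14845, Mul(-1, 1521)) = Add(-14845, -1521) = -16366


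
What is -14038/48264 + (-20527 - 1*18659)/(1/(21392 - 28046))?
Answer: 6292265609989/24132 ≈ 2.6074e+8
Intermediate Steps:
-14038/48264 + (-20527 - 1*18659)/(1/(21392 - 28046)) = -14038*1/48264 + (-20527 - 18659)/(1/(-6654)) = -7019/24132 - 39186/(-1/6654) = -7019/24132 - 39186*(-6654) = -7019/24132 + 260743644 = 6292265609989/24132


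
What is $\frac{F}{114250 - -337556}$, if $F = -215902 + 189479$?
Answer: $- \frac{26423}{451806} \approx -0.058483$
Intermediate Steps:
$F = -26423$
$\frac{F}{114250 - -337556} = - \frac{26423}{114250 - -337556} = - \frac{26423}{114250 + 337556} = - \frac{26423}{451806}$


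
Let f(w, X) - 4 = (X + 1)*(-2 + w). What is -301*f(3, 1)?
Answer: -1806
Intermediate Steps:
f(w, X) = 4 + (1 + X)*(-2 + w) (f(w, X) = 4 + (X + 1)*(-2 + w) = 4 + (1 + X)*(-2 + w))
-301*f(3, 1) = -301*(2 + 3 - 2*1 + 1*3) = -301*(2 + 3 - 2 + 3) = -301*6 = -1806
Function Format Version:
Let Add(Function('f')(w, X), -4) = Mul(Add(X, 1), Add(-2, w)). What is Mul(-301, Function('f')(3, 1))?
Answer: -1806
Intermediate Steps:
Function('f')(w, X) = Add(4, Mul(Add(1, X), Add(-2, w))) (Function('f')(w, X) = Add(4, Mul(Add(X, 1), Add(-2, w))) = Add(4, Mul(Add(1, X), Add(-2, w))))
Mul(-301, Function('f')(3, 1)) = Mul(-301, Add(2, 3, Mul(-2, 1), Mul(1, 3))) = Mul(-301, Add(2, 3, -2, 3)) = Mul(-301, 6) = -1806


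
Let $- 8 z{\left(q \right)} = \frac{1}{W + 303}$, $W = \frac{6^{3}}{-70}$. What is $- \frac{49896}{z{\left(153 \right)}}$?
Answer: $\frac{598580928}{5} \approx 1.1972 \cdot 10^{8}$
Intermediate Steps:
$W = - \frac{108}{35}$ ($W = 216 \left(- \frac{1}{70}\right) = - \frac{108}{35} \approx -3.0857$)
$z{\left(q \right)} = - \frac{35}{83976}$ ($z{\left(q \right)} = - \frac{1}{8 \left(- \frac{108}{35} + 303\right)} = - \frac{1}{8 \cdot \frac{10497}{35}} = \left(- \frac{1}{8}\right) \frac{35}{10497} = - \frac{35}{83976}$)
$- \frac{49896}{z{\left(153 \right)}} = - \frac{49896}{- \frac{35}{83976}} = \left(-49896\right) \left(- \frac{83976}{35}\right) = \frac{598580928}{5}$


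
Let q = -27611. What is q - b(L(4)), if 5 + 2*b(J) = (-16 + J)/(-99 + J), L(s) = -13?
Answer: -6184333/224 ≈ -27609.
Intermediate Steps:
b(J) = -5/2 + (-16 + J)/(2*(-99 + J)) (b(J) = -5/2 + ((-16 + J)/(-99 + J))/2 = -5/2 + (-16 + J)/(2*(-99 + J)))
q - b(L(4)) = -27611 - (479 - 4*(-13))/(2*(-99 - 13)) = -27611 - (479 + 52)/(2*(-112)) = -27611 - (-1)*531/(2*112) = -27611 - 1*(-531/224) = -27611 + 531/224 = -6184333/224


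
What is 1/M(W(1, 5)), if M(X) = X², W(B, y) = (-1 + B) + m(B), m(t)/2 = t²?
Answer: ¼ ≈ 0.25000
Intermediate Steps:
m(t) = 2*t²
W(B, y) = -1 + B + 2*B² (W(B, y) = (-1 + B) + 2*B² = -1 + B + 2*B²)
1/M(W(1, 5)) = 1/((-1 + 1 + 2*1²)²) = 1/((-1 + 1 + 2*1)²) = 1/((-1 + 1 + 2)²) = 1/(2²) = 1/4 = ¼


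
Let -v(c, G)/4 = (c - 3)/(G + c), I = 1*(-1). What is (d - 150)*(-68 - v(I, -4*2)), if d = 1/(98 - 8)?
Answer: 4022702/405 ≈ 9932.6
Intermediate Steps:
I = -1
v(c, G) = -4*(-3 + c)/(G + c) (v(c, G) = -4*(c - 3)/(G + c) = -4*(-3 + c)/(G + c))
d = 1/90 ≈ 0.011111
(d - 150)*(-68 - v(I, -4*2)) = (1/90 - 150)*(-68 - 4*(3 - 1*(-1))/(-4*2 - 1)) = -13499*(-68 - 4*(3 + 1)/(-8 - 1))/90 = -13499*(-68 - 4*4/(-9))/90 = -13499*(-68 - 4*(-1)*4/9)/90 = -13499*(-68 - 1*(-16/9))/90 = -13499*(-68 + 16/9)/90 = -13499/90*(-596/9) = 4022702/405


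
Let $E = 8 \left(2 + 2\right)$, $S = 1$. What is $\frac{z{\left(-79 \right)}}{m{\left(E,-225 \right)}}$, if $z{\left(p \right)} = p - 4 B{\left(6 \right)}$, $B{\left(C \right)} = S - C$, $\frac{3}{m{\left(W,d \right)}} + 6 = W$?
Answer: $- \frac{1534}{3} \approx -511.33$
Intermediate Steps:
$E = 32$ ($E = 8 \cdot 4 = 32$)
$m{\left(W,d \right)} = \frac{3}{-6 + W}$
$B{\left(C \right)} = 1 - C$
$z{\left(p \right)} = 20 + p$ ($z{\left(p \right)} = p - 4 \left(1 - 6\right) = p - -20 = p + 20 = 20 + p$)
$\frac{z{\left(-79 \right)}}{m{\left(E,-225 \right)}} = \frac{20 - 79}{3 \frac{1}{-6 + 32}} = - \frac{59}{3 \cdot \frac{1}{26}} = - \frac{59}{\frac{3}{26}} = \left(-59\right) \frac{26}{3} = - \frac{1534}{3}$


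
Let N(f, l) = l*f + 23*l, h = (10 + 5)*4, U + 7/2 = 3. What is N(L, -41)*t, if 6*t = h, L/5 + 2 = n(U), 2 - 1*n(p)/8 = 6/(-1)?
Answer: -136530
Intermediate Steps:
U = -1/2 (U = -7/2 + 3 = -1/2 ≈ -0.50000)
n(p) = 64 (n(p) = 16 - 48/(-1) = 16 - 48*(-1) = 16 - 8*(-6) = 16 + 48 = 64)
L = 310 (L = -10 + 5*64 = -10 + 320 = 310)
h = 60 (h = 15*4 = 60)
t = 10 (t = (1/6)*60 = 10)
N(f, l) = 23*l + f*l (N(f, l) = f*l + 23*l = 23*l + f*l)
N(L, -41)*t = -41*(23 + 310)*10 = -41*333*10 = -13653*10 = -136530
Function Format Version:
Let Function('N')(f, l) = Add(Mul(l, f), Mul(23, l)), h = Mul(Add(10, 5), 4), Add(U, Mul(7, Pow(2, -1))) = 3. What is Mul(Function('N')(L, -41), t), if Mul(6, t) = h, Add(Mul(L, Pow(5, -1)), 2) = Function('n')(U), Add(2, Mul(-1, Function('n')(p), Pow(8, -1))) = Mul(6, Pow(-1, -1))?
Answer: -136530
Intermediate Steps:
U = Rational(-1, 2) (U = Add(Rational(-7, 2), 3) = Rational(-1, 2) ≈ -0.50000)
Function('n')(p) = 64 (Function('n')(p) = Add(16, Mul(-8, Mul(6, Pow(-1, -1)))) = Add(16, Mul(-8, Mul(6, -1))) = Add(16, Mul(-8, -6)) = Add(16, 48) = 64)
L = 310 (L = Add(-10, Mul(5, 64)) = Add(-10, 320) = 310)
h = 60 (h = Mul(15, 4) = 60)
t = 10 (t = Mul(Rational(1, 6), 60) = 10)
Function('N')(f, l) = Add(Mul(23, l), Mul(f, l)) (Function('N')(f, l) = Add(Mul(f, l), Mul(23, l)) = Add(Mul(23, l), Mul(f, l)))
Mul(Function('N')(L, -41), t) = Mul(Mul(-41, Add(23, 310)), 10) = Mul(Mul(-41, 333), 10) = Mul(-13653, 10) = -136530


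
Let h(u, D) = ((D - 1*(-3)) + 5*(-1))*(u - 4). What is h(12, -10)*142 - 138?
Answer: -13770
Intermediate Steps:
h(u, D) = (-4 + u)*(-2 + D) (h(u, D) = ((D + 3) - 5)*(-4 + u) = ((3 + D) - 5)*(-4 + u) = (-2 + D)*(-4 + u) = (-4 + u)*(-2 + D))
h(12, -10)*142 - 138 = (8 - 4*(-10) - 2*12 - 10*12)*142 - 138 = (8 + 40 - 24 - 120)*142 - 138 = -96*142 - 138 = -13632 - 138 = -13770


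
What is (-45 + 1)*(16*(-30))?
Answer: 21120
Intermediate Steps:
(-45 + 1)*(16*(-30)) = -44*(-480) = 21120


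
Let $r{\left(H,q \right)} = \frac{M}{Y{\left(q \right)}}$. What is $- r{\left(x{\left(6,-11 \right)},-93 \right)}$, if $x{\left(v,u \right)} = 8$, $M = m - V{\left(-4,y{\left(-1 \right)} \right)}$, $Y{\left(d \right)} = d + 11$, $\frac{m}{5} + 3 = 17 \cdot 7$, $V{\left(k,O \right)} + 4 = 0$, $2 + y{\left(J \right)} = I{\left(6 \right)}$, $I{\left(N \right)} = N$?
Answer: $\frac{292}{41} \approx 7.1219$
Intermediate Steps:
$y{\left(J \right)} = 4$ ($y{\left(J \right)} = -2 + 6 = 4$)
$V{\left(k,O \right)} = -4$ ($V{\left(k,O \right)} = -4 + 0 = -4$)
$m = 580$ ($m = -15 + 5 \cdot 17 \cdot 7 = -15 + 5 \cdot 119 = -15 + 595 = 580$)
$Y{\left(d \right)} = 11 + d$
$M = 584$ ($M = 580 - -4 = 580 + 4 = 584$)
$r{\left(H,q \right)} = \frac{584}{11 + q}$
$- r{\left(x{\left(6,-11 \right)},-93 \right)} = - \frac{584}{11 - 93} = - \frac{584}{-82} = - \frac{584 \left(-1\right)}{82} = \left(-1\right) \left(- \frac{292}{41}\right) = \frac{292}{41}$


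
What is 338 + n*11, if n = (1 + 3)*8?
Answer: 690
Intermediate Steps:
n = 32 (n = 4*8 = 32)
338 + n*11 = 338 + 32*11 = 338 + 352 = 690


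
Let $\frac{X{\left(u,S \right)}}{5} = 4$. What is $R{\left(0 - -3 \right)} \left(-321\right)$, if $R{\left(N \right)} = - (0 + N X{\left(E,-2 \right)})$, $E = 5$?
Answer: $19260$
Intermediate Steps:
$X{\left(u,S \right)} = 20$ ($X{\left(u,S \right)} = 5 \cdot 4 = 20$)
$R{\left(N \right)} = - 20 N$ ($R{\left(N \right)} = - (0 + N 20) = - (0 + 20 N) = - 20 N$)
$R{\left(0 - -3 \right)} \left(-321\right) = - 20 \left(0 - -3\right) \left(-321\right) = - 20 \left(0 + 3\right) \left(-321\right) = \left(-20\right) 3 \left(-321\right) = \left(-60\right) \left(-321\right) = 19260$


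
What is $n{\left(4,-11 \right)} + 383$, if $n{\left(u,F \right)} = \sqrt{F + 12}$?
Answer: $384$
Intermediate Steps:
$n{\left(u,F \right)} = \sqrt{12 + F}$
$n{\left(4,-11 \right)} + 383 = \sqrt{12 - 11} + 383 = \sqrt{1} + 383 = 1 + 383 = 384$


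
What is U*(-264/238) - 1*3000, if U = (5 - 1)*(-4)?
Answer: -354888/119 ≈ -2982.3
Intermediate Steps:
U = -16 (U = 4*(-4) = -16)
U*(-264/238) - 1*3000 = -(-4224)/238 - 1*3000 = -(-4224)/238 - 3000 = -16*(-132/119) - 3000 = 2112/119 - 3000 = -354888/119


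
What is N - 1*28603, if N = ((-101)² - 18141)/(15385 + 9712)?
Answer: -717857431/25097 ≈ -28603.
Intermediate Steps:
N = -7940/25097 (N = (10201 - 18141)/25097 = -7940*1/25097 = -7940/25097 ≈ -0.31637)
N - 1*28603 = -7940/25097 - 1*28603 = -7940/25097 - 28603 = -717857431/25097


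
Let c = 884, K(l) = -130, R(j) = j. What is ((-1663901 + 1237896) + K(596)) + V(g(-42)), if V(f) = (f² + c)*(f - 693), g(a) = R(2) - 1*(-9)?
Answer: -1111545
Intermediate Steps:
g(a) = 11 (g(a) = 2 - 1*(-9) = 2 + 9 = 11)
V(f) = (-693 + f)*(884 + f²) (V(f) = (f² + 884)*(f - 693) = (884 + f²)*(-693 + f) = (-693 + f)*(884 + f²))
((-1663901 + 1237896) + K(596)) + V(g(-42)) = ((-1663901 + 1237896) - 130) + (-612612 + 11³ - 693*11² + 884*11) = (-426005 - 130) + (-612612 + 1331 - 693*121 + 9724) = -426135 + (-612612 + 1331 - 83853 + 9724) = -426135 - 685410 = -1111545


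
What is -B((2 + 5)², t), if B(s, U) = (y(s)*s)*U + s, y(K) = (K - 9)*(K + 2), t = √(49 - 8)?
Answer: -49 - 99960*√41 ≈ -6.4011e+5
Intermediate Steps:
t = √41 ≈ 6.4031
y(K) = (-9 + K)*(2 + K)
B(s, U) = s + U*s*(-18 + s² - 7*s) (B(s, U) = ((-18 + s² - 7*s)*s)*U + s = (s*(-18 + s² - 7*s))*U + s = U*s*(-18 + s² - 7*s) + s = s + U*s*(-18 + s² - 7*s))
-B((2 + 5)², t) = -(-1)*(2 + 5)²*(-1 + √41*(18 - ((2 + 5)²)² + 7*(2 + 5)²)) = -(-1)*7²*(-1 + √41*(18 - (7²)² + 7*7²)) = -(-1)*49*(-1 + √41*(18 - 1*49² + 7*49)) = -(-1)*49*(-1 + √41*(18 - 1*2401 + 343)) = -(-1)*49*(-1 + √41*(18 - 2401 + 343)) = -(-1)*49*(-1 + √41*(-2040)) = -(-1)*49*(-1 - 2040*√41) = -(49 + 99960*√41) = -49 - 99960*√41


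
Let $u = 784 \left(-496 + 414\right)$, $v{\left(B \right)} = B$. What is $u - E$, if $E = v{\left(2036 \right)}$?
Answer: $-66324$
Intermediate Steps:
$E = 2036$
$u = -64288$ ($u = 784 \left(-82\right) = -64288$)
$u - E = -64288 - 2036 = -66324$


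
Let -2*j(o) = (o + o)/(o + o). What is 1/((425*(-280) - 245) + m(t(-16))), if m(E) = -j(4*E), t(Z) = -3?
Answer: -2/238489 ≈ -8.3861e-6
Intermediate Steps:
j(o) = -1/2 (j(o) = -(o + o)/(2*(o + o)) = -2*o/(2*(2*o)) = -2*o*1/(2*o)/2 = -1/2*1 = -1/2)
m(E) = 1/2 (m(E) = -1*(-1/2) = 1/2)
1/((425*(-280) - 245) + m(t(-16))) = 1/((425*(-280) - 245) + 1/2) = 1/((-119000 - 245) + 1/2) = 1/(-119245 + 1/2) = 1/(-238489/2) = -2/238489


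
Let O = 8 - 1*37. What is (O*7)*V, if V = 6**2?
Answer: -7308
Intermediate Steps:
V = 36
O = -29 (O = 8 - 37 = -29)
(O*7)*V = -29*7*36 = -203*36 = -7308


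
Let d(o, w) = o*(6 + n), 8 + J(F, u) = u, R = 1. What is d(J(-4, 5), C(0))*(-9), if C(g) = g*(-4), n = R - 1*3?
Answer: 108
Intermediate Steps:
n = -2 (n = 1 - 1*3 = 1 - 3 = -2)
J(F, u) = -8 + u
C(g) = -4*g
d(o, w) = 4*o (d(o, w) = o*(6 - 2) = o*4 = 4*o)
d(J(-4, 5), C(0))*(-9) = (4*(-8 + 5))*(-9) = (4*(-3))*(-9) = -12*(-9) = 108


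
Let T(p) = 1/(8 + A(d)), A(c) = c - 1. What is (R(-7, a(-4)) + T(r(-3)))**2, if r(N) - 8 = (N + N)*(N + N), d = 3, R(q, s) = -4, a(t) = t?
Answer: 1521/100 ≈ 15.210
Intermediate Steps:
A(c) = -1 + c
r(N) = 8 + 4*N**2 (r(N) = 8 + (N + N)*(N + N) = 8 + (2*N)*(2*N) = 8 + 4*N**2)
T(p) = 1/10 (T(p) = 1/(8 + (-1 + 3)) = 1/(8 + 2) = 1/10)
(R(-7, a(-4)) + T(r(-3)))**2 = (-4 + 1/10)**2 = (-39/10)**2 = 1521/100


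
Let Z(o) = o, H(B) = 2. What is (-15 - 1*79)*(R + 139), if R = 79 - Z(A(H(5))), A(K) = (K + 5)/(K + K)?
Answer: -40655/2 ≈ -20328.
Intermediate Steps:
A(K) = (5 + K)/(2*K) (A(K) = (5 + K)/((2*K)) = (5 + K)*(1/(2*K)) = (5 + K)/(2*K))
R = 309/4 (R = 79 - (5 + 2)/(2*2) = 79 - 7/(2*2) = 79 - 1*7/4 = 79 - 7/4 = 309/4 ≈ 77.250)
(-15 - 1*79)*(R + 139) = (-15 - 1*79)*(309/4 + 139) = (-15 - 79)*(865/4) = -94*865/4 = -40655/2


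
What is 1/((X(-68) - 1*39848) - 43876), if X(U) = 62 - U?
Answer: -1/83594 ≈ -1.1963e-5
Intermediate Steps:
1/((X(-68) - 1*39848) - 43876) = 1/(((62 - 1*(-68)) - 1*39848) - 43876) = 1/(((62 + 68) - 39848) - 43876) = 1/((130 - 39848) - 43876) = 1/(-39718 - 43876) = 1/(-83594) = -1/83594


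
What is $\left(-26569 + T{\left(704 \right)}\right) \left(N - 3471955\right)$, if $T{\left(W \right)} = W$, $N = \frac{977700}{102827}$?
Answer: $\frac{9234056901433525}{102827} \approx 8.9802 \cdot 10^{10}$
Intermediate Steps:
$N = \frac{977700}{102827}$ ($N = 977700 \cdot \frac{1}{102827} = \frac{977700}{102827} \approx 9.5082$)
$\left(-26569 + T{\left(704 \right)}\right) \left(N - 3471955\right) = \left(-26569 + 704\right) \left(\frac{977700}{102827} - 3471955\right) = \left(-25865\right) \left(- \frac{357009739085}{102827}\right) = \frac{9234056901433525}{102827}$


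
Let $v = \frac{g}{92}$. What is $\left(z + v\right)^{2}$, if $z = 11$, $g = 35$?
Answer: $\frac{1096209}{8464} \approx 129.51$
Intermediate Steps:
$v = \frac{35}{92} \approx 0.38043$
$\left(z + v\right)^{2} = \left(11 + \frac{35}{92}\right)^{2} = \left(\frac{1047}{92}\right)^{2} = \frac{1096209}{8464}$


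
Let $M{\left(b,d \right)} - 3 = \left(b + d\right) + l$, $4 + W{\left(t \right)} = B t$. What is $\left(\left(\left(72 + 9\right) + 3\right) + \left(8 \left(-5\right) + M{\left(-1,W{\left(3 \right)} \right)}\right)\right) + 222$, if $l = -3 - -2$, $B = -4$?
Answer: $251$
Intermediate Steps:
$l = -1$ ($l = -3 + 2 = -1$)
$W{\left(t \right)} = -4 - 4 t$
$M{\left(b,d \right)} = 2 + b + d$ ($M{\left(b,d \right)} = 3 - \left(1 - b - d\right) = 3 + \left(-1 + b + d\right) = 2 + b + d$)
$\left(\left(\left(72 + 9\right) + 3\right) + \left(8 \left(-5\right) + M{\left(-1,W{\left(3 \right)} \right)}\right)\right) + 222 = \left(\left(\left(72 + 9\right) + 3\right) + \left(8 \left(-5\right) - 15\right)\right) + 222 = \left(\left(81 + 3\right) - 55\right) + 222 = \left(84 - 55\right) + 222 = 29 + 222 = 251$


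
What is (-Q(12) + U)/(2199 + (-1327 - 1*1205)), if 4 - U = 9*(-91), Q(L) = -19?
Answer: -842/333 ≈ -2.5285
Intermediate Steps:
U = 823 (U = 4 - 9*(-91) = 4 - 1*(-819) = 4 + 819 = 823)
(-Q(12) + U)/(2199 + (-1327 - 1*1205)) = (-1*(-19) + 823)/(2199 + (-1327 - 1*1205)) = (19 + 823)/(2199 + (-1327 - 1205)) = 842/(2199 - 2532) = 842/(-333) = 842*(-1/333) = -842/333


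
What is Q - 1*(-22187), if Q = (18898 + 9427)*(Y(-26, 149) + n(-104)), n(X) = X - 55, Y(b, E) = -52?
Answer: -5954388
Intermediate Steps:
n(X) = -55 + X
Q = -5976575 (Q = (18898 + 9427)*(-52 + (-55 - 104)) = 28325*(-52 - 159) = 28325*(-211) = -5976575)
Q - 1*(-22187) = -5976575 - 1*(-22187) = -5976575 + 22187 = -5954388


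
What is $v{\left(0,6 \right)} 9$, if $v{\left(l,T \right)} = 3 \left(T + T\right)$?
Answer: $324$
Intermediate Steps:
$v{\left(l,T \right)} = 6 T$ ($v{\left(l,T \right)} = 3 \cdot 2 T = 6 T$)
$v{\left(0,6 \right)} 9 = 6 \cdot 6 \cdot 9 = 36 \cdot 9 = 324$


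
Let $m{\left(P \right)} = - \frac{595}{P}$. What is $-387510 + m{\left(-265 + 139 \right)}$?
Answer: $- \frac{6975095}{18} \approx -3.8751 \cdot 10^{5}$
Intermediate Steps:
$-387510 + m{\left(-265 + 139 \right)} = -387510 - \frac{595}{-265 + 139} = -387510 - \frac{595}{-126} = -387510 - - \frac{85}{18} = -387510 + \frac{85}{18} = - \frac{6975095}{18}$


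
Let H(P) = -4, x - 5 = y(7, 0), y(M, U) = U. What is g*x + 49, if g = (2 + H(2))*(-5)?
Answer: 99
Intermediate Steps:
x = 5 (x = 5 + 0 = 5)
g = 10 (g = (2 - 4)*(-5) = -2*(-5) = 10)
g*x + 49 = 10*5 + 49 = 50 + 49 = 99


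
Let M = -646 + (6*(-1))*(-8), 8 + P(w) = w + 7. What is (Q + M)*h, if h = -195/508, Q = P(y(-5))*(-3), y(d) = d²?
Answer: 65325/254 ≈ 257.19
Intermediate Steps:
P(w) = -1 + w (P(w) = -8 + (w + 7) = -8 + (7 + w) = -1 + w)
Q = -72 (Q = (-1 + (-5)²)*(-3) = (-1 + 25)*(-3) = 24*(-3) = -72)
M = -598 (M = -646 - 6*(-8) = -646 + 48 = -598)
h = -195/508 (h = -195*1/508 = -195/508 ≈ -0.38386)
(Q + M)*h = (-72 - 598)*(-195/508) = -670*(-195/508) = 65325/254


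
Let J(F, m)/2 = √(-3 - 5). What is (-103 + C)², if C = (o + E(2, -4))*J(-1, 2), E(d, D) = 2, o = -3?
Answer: 10577 + 824*I*√2 ≈ 10577.0 + 1165.3*I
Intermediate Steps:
J(F, m) = 4*I*√2 (J(F, m) = 2*√(-3 - 5) = 2*√(-8) = 2*(2*I*√2) = 4*I*√2)
C = -4*I*√2 (C = (-3 + 2)*(4*I*√2) = -4*I*√2 ≈ -5.6569*I)
(-103 + C)² = (-103 - 4*I*√2)²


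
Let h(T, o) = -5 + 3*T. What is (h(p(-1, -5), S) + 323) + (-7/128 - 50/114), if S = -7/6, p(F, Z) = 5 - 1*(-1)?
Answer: 2447857/7296 ≈ 335.51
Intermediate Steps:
p(F, Z) = 6 (p(F, Z) = 5 + 1 = 6)
S = -7/6 (S = -7*⅙ = -7/6 ≈ -1.1667)
(h(p(-1, -5), S) + 323) + (-7/128 - 50/114) = ((-5 + 3*6) + 323) + (-7/128 - 50/114) = ((-5 + 18) + 323) + (-7*1/128 - 50*1/114) = (13 + 323) + (-7/128 - 25/57) = 336 - 3599/7296 = 2447857/7296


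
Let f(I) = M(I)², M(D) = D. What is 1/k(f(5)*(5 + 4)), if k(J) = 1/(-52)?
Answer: -52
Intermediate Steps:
f(I) = I²
k(J) = -1/52
1/k(f(5)*(5 + 4)) = 1/(-1/52) = -52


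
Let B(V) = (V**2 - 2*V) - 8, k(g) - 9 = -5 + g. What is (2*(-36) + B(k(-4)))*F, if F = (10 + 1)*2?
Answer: -1760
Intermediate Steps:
F = 22 (F = 11*2 = 22)
k(g) = 4 + g (k(g) = 9 + (-5 + g) = 4 + g)
B(V) = -8 + V**2 - 2*V
(2*(-36) + B(k(-4)))*F = (2*(-36) + (-8 + (4 - 4)**2 - 2*(4 - 4)))*22 = (-72 + (-8 + 0**2 - 2*0))*22 = (-72 + (-8 + 0 + 0))*22 = (-72 - 8)*22 = -80*22 = -1760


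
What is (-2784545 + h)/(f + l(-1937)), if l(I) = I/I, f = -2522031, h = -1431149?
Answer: 301121/180145 ≈ 1.6715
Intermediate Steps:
l(I) = 1
(-2784545 + h)/(f + l(-1937)) = (-2784545 - 1431149)/(-2522031 + 1) = -4215694/(-2522030) = -4215694*(-1/2522030) = 301121/180145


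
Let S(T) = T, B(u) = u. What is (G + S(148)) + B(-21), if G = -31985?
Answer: -31858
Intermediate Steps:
(G + S(148)) + B(-21) = (-31985 + 148) - 21 = -31837 - 21 = -31858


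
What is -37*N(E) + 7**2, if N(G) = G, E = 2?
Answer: -25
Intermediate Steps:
-37*N(E) + 7**2 = -37*2 + 7**2 = -74 + 49 = -25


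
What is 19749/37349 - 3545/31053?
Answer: 480863492/1159798497 ≈ 0.41461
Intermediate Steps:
19749/37349 - 3545/31053 = 480863492/1159798497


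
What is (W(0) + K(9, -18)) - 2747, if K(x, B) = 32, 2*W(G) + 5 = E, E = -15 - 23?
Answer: -5473/2 ≈ -2736.5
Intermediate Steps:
E = -38
W(G) = -43/2 (W(G) = -5/2 + (1/2)*(-38) = -5/2 - 19 = -43/2)
(W(0) + K(9, -18)) - 2747 = (-43/2 + 32) - 2747 = 21/2 - 2747 = -5473/2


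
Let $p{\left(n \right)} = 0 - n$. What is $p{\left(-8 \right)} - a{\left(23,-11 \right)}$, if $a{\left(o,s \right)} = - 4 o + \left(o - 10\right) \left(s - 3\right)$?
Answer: $282$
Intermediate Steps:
$p{\left(n \right)} = - n$
$a{\left(o,s \right)} = - 4 o + \left(-10 + o\right) \left(-3 + s\right)$
$p{\left(-8 \right)} - a{\left(23,-11 \right)} = \left(-1\right) \left(-8\right) - \left(30 - -110 - 161 + 23 \left(-11\right)\right) = 8 - \left(30 + 110 - 161 - 253\right) = 8 - -274 = 8 + 274 = 282$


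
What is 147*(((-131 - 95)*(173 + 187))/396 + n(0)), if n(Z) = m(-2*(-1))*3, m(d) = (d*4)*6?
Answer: -99372/11 ≈ -9033.8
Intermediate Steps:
m(d) = 24*d (m(d) = (4*d)*6 = 24*d)
n(Z) = 144 (n(Z) = (24*(-2*(-1)))*3 = (24*2)*3 = 48*3 = 144)
147*(((-131 - 95)*(173 + 187))/396 + n(0)) = 147*(((-131 - 95)*(173 + 187))/396 + 144) = 147*(-226*360*(1/396) + 144) = 147*(-81360*1/396 + 144) = 147*(-2260/11 + 144) = 147*(-676/11) = -99372/11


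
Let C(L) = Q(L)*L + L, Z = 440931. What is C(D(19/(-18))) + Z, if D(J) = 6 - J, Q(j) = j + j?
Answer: 35724047/81 ≈ 4.4104e+5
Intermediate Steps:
Q(j) = 2*j
C(L) = L + 2*L² (C(L) = (2*L)*L + L = 2*L² + L = L + 2*L²)
C(D(19/(-18))) + Z = (6 - 19/(-18))*(1 + 2*(6 - 19/(-18))) + 440931 = (6 - 19*(-1)/18)*(1 + 2*(6 - 19*(-1)/18)) + 440931 = (6 - 1*(-19/18))*(1 + 2*(6 - 1*(-19/18))) + 440931 = (6 + 19/18)*(1 + 2*(6 + 19/18)) + 440931 = 127*(1 + 2*(127/18))/18 + 440931 = 127*(1 + 127/9)/18 + 440931 = (127/18)*(136/9) + 440931 = 8636/81 + 440931 = 35724047/81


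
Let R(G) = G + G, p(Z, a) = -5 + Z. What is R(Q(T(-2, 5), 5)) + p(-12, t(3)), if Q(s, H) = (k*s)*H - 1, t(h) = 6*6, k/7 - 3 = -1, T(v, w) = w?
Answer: 681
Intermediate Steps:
k = 14 (k = 21 + 7*(-1) = 21 - 7 = 14)
t(h) = 36
Q(s, H) = -1 + 14*H*s (Q(s, H) = (14*s)*H - 1 = 14*H*s - 1 = -1 + 14*H*s)
R(G) = 2*G
R(Q(T(-2, 5), 5)) + p(-12, t(3)) = 2*(-1 + 14*5*5) + (-5 - 12) = 2*(-1 + 350) - 17 = 2*349 - 17 = 698 - 17 = 681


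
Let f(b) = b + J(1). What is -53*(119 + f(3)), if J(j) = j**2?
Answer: -6519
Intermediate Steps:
f(b) = 1 + b (f(b) = b + 1**2 = b + 1 = 1 + b)
-53*(119 + f(3)) = -53*(119 + (1 + 3)) = -53*(119 + 4) = -53*123 = -6519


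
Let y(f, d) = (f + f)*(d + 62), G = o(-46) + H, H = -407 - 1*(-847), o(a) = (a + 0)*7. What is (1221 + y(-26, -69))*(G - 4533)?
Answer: -6997775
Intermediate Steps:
o(a) = 7*a (o(a) = a*7 = 7*a)
H = 440 (H = -407 + 847 = 440)
G = 118 (G = 7*(-46) + 440 = -322 + 440 = 118)
y(f, d) = 2*f*(62 + d) (y(f, d) = (2*f)*(62 + d) = 2*f*(62 + d))
(1221 + y(-26, -69))*(G - 4533) = (1221 + 2*(-26)*(62 - 69))*(118 - 4533) = (1221 + 2*(-26)*(-7))*(-4415) = (1221 + 364)*(-4415) = 1585*(-4415) = -6997775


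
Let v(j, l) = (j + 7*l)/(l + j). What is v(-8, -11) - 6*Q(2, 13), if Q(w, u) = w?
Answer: -143/19 ≈ -7.5263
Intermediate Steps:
v(j, l) = (j + 7*l)/(j + l)
v(-8, -11) - 6*Q(2, 13) = (-8 + 7*(-11))/(-8 - 11) - 6*2 = (-8 - 77)/(-19) - 12 = -1/19*(-85) - 12 = 85/19 - 12 = -143/19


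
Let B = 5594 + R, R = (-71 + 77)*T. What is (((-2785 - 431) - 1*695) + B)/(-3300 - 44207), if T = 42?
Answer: -1935/47507 ≈ -0.040731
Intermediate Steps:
R = 252 (R = (-71 + 77)*42 = 6*42 = 252)
B = 5846 (B = 5594 + 252 = 5846)
(((-2785 - 431) - 1*695) + B)/(-3300 - 44207) = (((-2785 - 431) - 1*695) + 5846)/(-3300 - 44207) = ((-3216 - 695) + 5846)/(-47507) = (-3911 + 5846)*(-1/47507) = 1935*(-1/47507) = -1935/47507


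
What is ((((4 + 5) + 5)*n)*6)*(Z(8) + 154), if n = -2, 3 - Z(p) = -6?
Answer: -27384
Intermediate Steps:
Z(p) = 9 (Z(p) = 3 - 1*(-6) = 3 + 6 = 9)
((((4 + 5) + 5)*n)*6)*(Z(8) + 154) = ((((4 + 5) + 5)*(-2))*6)*(9 + 154) = (((9 + 5)*(-2))*6)*163 = ((14*(-2))*6)*163 = -28*6*163 = -168*163 = -27384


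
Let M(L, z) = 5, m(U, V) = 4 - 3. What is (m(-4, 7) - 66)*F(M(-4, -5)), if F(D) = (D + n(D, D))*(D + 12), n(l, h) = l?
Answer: -11050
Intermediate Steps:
m(U, V) = 1
F(D) = 2*D*(12 + D) (F(D) = (D + D)*(D + 12) = (2*D)*(12 + D) = 2*D*(12 + D))
(m(-4, 7) - 66)*F(M(-4, -5)) = (1 - 66)*(2*5*(12 + 5)) = -130*5*17 = -65*170 = -11050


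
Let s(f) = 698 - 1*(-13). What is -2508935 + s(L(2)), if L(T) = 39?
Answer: -2508224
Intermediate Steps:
s(f) = 711 (s(f) = 698 + 13 = 711)
-2508935 + s(L(2)) = -2508935 + 711 = -2508224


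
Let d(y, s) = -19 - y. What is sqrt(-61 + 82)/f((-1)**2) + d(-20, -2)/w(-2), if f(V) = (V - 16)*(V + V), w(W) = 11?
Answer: 1/11 - sqrt(21)/30 ≈ -0.061843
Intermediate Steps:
f(V) = 2*V*(-16 + V) (f(V) = (-16 + V)*(2*V) = 2*V*(-16 + V))
sqrt(-61 + 82)/f((-1)**2) + d(-20, -2)/w(-2) = sqrt(-61 + 82)/((2*(-1)**2*(-16 + (-1)**2))) + (-19 - 1*(-20))/11 = sqrt(21)/((2*1*(-16 + 1))) + (-19 + 20)*(1/11) = sqrt(21)/((2*1*(-15))) + 1*(1/11) = sqrt(21)/(-30) + 1/11 = sqrt(21)*(-1/30) + 1/11 = -sqrt(21)/30 + 1/11 = 1/11 - sqrt(21)/30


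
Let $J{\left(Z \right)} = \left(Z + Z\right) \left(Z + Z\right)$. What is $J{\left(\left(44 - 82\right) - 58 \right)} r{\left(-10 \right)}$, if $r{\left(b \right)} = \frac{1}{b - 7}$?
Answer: $- \frac{36864}{17} \approx -2168.5$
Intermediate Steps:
$r{\left(b \right)} = \frac{1}{-7 + b}$
$J{\left(Z \right)} = 4 Z^{2}$ ($J{\left(Z \right)} = 2 Z 2 Z = 4 Z^{2}$)
$J{\left(\left(44 - 82\right) - 58 \right)} r{\left(-10 \right)} = \frac{4 \left(\left(44 - 82\right) - 58\right)^{2}}{-7 - 10} = \frac{4 \left(-38 - 58\right)^{2}}{-17} = 4 \left(-96\right)^{2} \left(- \frac{1}{17}\right) = 4 \cdot 9216 \left(- \frac{1}{17}\right) = 36864 \left(- \frac{1}{17}\right) = - \frac{36864}{17}$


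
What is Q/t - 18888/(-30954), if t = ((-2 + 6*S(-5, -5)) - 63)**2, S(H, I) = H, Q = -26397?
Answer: -107771423/46559975 ≈ -2.3147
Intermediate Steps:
t = 9025 (t = ((-2 + 6*(-5)) - 63)**2 = ((-2 - 30) - 63)**2 = (-32 - 63)**2 = (-95)**2 = 9025)
Q/t - 18888/(-30954) = -26397/9025 - 18888/(-30954) = -26397*1/9025 - 18888*(-1/30954) = -26397/9025 + 3148/5159 = -107771423/46559975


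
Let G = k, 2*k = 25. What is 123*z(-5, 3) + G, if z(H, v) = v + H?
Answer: -467/2 ≈ -233.50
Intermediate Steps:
k = 25/2 (k = (½)*25 = 25/2 ≈ 12.500)
G = 25/2 ≈ 12.500
z(H, v) = H + v
123*z(-5, 3) + G = 123*(-5 + 3) + 25/2 = 123*(-2) + 25/2 = -246 + 25/2 = -467/2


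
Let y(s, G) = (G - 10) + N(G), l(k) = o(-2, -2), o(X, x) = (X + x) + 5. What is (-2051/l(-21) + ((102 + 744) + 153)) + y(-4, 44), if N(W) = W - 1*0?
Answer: -974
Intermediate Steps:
o(X, x) = 5 + X + x
l(k) = 1 (l(k) = 5 - 2 - 2 = 1)
N(W) = W (N(W) = W + 0 = W)
y(s, G) = -10 + 2*G (y(s, G) = (G - 10) + G = (-10 + G) + G = -10 + 2*G)
(-2051/l(-21) + ((102 + 744) + 153)) + y(-4, 44) = (-2051/1 + ((102 + 744) + 153)) + (-10 + 2*44) = (-2051*1 + (846 + 153)) + (-10 + 88) = (-2051 + 999) + 78 = -1052 + 78 = -974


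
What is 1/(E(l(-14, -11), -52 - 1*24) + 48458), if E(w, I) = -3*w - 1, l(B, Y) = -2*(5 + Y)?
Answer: 1/48421 ≈ 2.0652e-5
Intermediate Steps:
l(B, Y) = -10 - 2*Y
E(w, I) = -1 - 3*w
1/(E(l(-14, -11), -52 - 1*24) + 48458) = 1/((-1 - 3*(-10 - 2*(-11))) + 48458) = 1/((-1 - 3*(-10 + 22)) + 48458) = 1/((-1 - 3*12) + 48458) = 1/((-1 - 36) + 48458) = 1/(-37 + 48458) = 1/48421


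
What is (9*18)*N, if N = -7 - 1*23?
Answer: -4860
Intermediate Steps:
N = -30 (N = -7 - 23 = -30)
(9*18)*N = (9*18)*(-30) = 162*(-30) = -4860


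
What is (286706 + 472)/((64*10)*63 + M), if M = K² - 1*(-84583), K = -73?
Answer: 143589/65116 ≈ 2.2051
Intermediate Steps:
M = 89912 (M = (-73)² - 1*(-84583) = 5329 + 84583 = 89912)
(286706 + 472)/((64*10)*63 + M) = (286706 + 472)/((64*10)*63 + 89912) = 287178/(640*63 + 89912) = 287178/(40320 + 89912) = 287178/130232 = 287178*(1/130232) = 143589/65116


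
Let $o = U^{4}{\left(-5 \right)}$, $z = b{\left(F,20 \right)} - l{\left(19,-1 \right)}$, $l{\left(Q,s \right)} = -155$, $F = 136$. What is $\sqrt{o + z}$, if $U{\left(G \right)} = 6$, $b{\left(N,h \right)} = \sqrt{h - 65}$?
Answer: $\sqrt{1451 + 3 i \sqrt{5}} \approx 38.092 + 0.08805 i$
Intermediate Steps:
$b{\left(N,h \right)} = \sqrt{-65 + h}$
$z = 155 + 3 i \sqrt{5}$ ($z = \sqrt{-65 + 20} - -155 = \sqrt{-45} + 155 = 3 i \sqrt{5} + 155 = 155 + 3 i \sqrt{5} \approx 155.0 + 6.7082 i$)
$o = 1296$ ($o = 6^{4} = 1296$)
$\sqrt{o + z} = \sqrt{1296 + \left(155 + 3 i \sqrt{5}\right)} = \sqrt{1451 + 3 i \sqrt{5}}$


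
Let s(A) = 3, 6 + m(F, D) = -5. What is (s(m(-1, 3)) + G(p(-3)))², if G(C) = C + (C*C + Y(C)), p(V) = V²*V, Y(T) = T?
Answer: 459684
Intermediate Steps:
m(F, D) = -11 (m(F, D) = -6 - 5 = -11)
p(V) = V³
G(C) = C² + 2*C (G(C) = C + (C*C + C) = C + (C² + C) = C + (C + C²) = C² + 2*C)
(s(m(-1, 3)) + G(p(-3)))² = (3 + (-3)³*(2 + (-3)³))² = (3 - 27*(2 - 27))² = (3 - 27*(-25))² = (3 + 675)² = 678² = 459684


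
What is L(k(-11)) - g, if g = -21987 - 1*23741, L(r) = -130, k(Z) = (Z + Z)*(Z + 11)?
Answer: 45598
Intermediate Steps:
k(Z) = 2*Z*(11 + Z) (k(Z) = (2*Z)*(11 + Z) = 2*Z*(11 + Z))
g = -45728 (g = -21987 - 23741 = -45728)
L(k(-11)) - g = -130 - 1*(-45728) = -130 + 45728 = 45598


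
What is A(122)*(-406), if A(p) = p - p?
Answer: 0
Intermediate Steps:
A(p) = 0
A(122)*(-406) = 0*(-406) = 0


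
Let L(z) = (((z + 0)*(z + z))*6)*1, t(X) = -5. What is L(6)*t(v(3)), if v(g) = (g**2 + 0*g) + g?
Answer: -2160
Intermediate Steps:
v(g) = g + g**2 (v(g) = (g**2 + 0) + g = g**2 + g = g + g**2)
L(z) = 12*z**2 (L(z) = ((z*(2*z))*6)*1 = ((2*z**2)*6)*1 = (12*z**2)*1 = 12*z**2)
L(6)*t(v(3)) = (12*6**2)*(-5) = (12*36)*(-5) = 432*(-5) = -2160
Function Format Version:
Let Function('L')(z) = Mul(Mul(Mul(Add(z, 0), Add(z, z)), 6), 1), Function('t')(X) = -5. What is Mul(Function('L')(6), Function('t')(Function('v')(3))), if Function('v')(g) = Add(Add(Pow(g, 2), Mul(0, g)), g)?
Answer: -2160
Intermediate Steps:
Function('v')(g) = Add(g, Pow(g, 2)) (Function('v')(g) = Add(Add(Pow(g, 2), 0), g) = Add(Pow(g, 2), g) = Add(g, Pow(g, 2)))
Function('L')(z) = Mul(12, Pow(z, 2)) (Function('L')(z) = Mul(Mul(Mul(z, Mul(2, z)), 6), 1) = Mul(Mul(Mul(2, Pow(z, 2)), 6), 1) = Mul(Mul(12, Pow(z, 2)), 1) = Mul(12, Pow(z, 2)))
Mul(Function('L')(6), Function('t')(Function('v')(3))) = Mul(Mul(12, Pow(6, 2)), -5) = Mul(Mul(12, 36), -5) = Mul(432, -5) = -2160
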